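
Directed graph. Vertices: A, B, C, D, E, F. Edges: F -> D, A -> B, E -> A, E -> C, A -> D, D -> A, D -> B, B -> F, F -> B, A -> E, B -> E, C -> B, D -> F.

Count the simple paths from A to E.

4

A→B→E
A→D→B→E
A→D→F→B→E
A→E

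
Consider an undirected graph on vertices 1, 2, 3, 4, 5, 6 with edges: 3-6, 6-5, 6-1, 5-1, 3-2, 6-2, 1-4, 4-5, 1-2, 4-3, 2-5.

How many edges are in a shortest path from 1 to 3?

2

Distance 0: 1.
Distance 1: 2, 4, 5, 6.
Distance 2: 3 — contains 3.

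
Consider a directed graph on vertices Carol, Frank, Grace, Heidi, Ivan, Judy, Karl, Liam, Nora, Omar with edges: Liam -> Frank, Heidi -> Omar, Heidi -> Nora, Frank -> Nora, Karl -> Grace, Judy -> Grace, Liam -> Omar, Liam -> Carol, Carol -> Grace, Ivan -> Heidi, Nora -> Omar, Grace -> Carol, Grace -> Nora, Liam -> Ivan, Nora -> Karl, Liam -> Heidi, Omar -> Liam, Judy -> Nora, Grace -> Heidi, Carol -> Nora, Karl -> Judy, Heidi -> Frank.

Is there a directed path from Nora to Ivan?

Explore from Nora.
Distance 1: reach Karl, Omar.
Distance 2: reach Grace, Judy, Liam.
Distance 3: reach Carol, Frank, Heidi, Ivan.
Found Ivan.

Yes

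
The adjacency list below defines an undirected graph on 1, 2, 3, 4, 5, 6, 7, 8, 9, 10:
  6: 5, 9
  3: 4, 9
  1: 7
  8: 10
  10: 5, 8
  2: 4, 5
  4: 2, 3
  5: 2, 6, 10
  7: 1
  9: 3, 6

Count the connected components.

From 1: component {1, 7}.
From 2: component {2, 3, 4, 5, 6, 8, 9, 10}.
That's 2 components.

2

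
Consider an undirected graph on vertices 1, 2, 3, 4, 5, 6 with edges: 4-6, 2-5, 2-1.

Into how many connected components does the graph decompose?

From 1: component {1, 2, 5}.
From 3: component {3}.
From 4: component {4, 6}.
That's 3 components.

3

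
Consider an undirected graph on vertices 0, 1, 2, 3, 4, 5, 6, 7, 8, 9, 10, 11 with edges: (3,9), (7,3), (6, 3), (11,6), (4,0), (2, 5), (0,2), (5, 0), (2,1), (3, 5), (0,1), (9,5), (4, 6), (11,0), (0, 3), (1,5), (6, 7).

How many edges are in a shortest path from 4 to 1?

Distance 0: 4.
Distance 1: 0, 6.
Distance 2: 1, 2, 3, 5, 7, 11 — contains 1.

2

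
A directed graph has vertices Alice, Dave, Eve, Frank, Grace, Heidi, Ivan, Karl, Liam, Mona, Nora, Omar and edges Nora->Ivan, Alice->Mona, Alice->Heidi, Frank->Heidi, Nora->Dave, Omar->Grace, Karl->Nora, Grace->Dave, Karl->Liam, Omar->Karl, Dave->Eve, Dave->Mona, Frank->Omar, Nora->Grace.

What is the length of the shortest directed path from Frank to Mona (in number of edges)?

4

Distance 0: Frank.
Distance 1: Heidi, Omar.
Distance 2: Grace, Karl.
Distance 3: Dave, Liam, Nora.
Distance 4: Eve, Ivan, Mona — contains Mona.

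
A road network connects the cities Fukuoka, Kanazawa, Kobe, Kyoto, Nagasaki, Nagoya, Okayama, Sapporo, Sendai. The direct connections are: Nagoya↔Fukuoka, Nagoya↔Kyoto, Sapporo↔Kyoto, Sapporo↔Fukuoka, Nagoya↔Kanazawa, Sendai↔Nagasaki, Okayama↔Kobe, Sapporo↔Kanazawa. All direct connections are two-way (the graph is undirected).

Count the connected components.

From Fukuoka: component {Fukuoka, Kanazawa, Kyoto, Nagoya, Sapporo}.
From Kobe: component {Kobe, Okayama}.
From Nagasaki: component {Nagasaki, Sendai}.
That's 3 components.

3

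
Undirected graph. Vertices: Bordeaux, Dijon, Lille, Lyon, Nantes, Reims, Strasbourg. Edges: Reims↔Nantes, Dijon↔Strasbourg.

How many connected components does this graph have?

From Bordeaux: component {Bordeaux}.
From Dijon: component {Dijon, Strasbourg}.
From Lille: component {Lille}.
From Lyon: component {Lyon}.
From Nantes: component {Nantes, Reims}.
That's 5 components.

5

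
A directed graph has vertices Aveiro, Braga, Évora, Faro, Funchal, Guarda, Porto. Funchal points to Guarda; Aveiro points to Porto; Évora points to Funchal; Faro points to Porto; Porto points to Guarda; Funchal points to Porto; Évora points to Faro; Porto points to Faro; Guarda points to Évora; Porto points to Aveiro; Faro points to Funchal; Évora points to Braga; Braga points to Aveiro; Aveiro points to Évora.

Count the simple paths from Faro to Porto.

3

Faro→Funchal→Guarda→Évora→Braga→Aveiro→Porto
Faro→Funchal→Porto
Faro→Porto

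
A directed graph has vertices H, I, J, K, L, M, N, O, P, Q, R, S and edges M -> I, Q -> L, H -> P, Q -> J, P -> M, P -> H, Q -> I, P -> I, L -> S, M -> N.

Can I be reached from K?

No

K has no outgoing edges, so nothing is reachable from it.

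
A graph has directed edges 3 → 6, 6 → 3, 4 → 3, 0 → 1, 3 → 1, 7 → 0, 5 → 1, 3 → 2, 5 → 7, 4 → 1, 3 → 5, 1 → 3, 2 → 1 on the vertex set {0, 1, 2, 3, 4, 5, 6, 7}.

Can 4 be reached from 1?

No

Explore from 1.
Distance 1: reach 3.
Distance 2: reach 2, 5, 6.
Distance 3: reach 7.
Distance 4: reach 0.
The search from 1 is exhausted; no directed path reaches 4.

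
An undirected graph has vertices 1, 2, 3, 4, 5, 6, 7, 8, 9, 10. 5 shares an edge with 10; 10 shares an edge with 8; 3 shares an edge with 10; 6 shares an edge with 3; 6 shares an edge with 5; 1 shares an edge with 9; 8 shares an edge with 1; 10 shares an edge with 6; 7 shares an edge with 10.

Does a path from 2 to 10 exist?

No

2 has no edges, so nothing is reachable from it.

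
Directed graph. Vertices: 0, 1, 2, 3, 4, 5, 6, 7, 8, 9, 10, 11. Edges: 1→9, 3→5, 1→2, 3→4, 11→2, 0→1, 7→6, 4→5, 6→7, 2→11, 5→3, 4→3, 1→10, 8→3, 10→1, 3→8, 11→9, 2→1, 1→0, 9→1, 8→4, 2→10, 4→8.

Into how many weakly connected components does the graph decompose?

3

From 0: component {0, 1, 2, 9, 10, 11}.
From 3: component {3, 4, 5, 8}.
From 6: component {6, 7}.
That's 3 components.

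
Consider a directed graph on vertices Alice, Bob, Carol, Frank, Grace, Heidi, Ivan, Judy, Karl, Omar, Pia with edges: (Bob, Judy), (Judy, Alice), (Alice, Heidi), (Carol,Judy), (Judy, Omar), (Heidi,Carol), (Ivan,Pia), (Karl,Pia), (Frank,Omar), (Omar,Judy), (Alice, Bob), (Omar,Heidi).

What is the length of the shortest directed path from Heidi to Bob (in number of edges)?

Distance 0: Heidi.
Distance 1: Carol.
Distance 2: Judy.
Distance 3: Alice, Omar.
Distance 4: Bob — contains Bob.

4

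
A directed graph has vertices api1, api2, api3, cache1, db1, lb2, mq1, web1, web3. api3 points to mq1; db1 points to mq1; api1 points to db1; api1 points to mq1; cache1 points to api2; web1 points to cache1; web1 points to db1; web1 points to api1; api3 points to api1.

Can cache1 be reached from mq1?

mq1 has no outgoing edges, so nothing is reachable from it.

No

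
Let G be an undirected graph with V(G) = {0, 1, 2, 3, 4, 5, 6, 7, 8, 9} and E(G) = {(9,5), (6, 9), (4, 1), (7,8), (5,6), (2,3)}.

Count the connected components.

5

From 0: component {0}.
From 1: component {1, 4}.
From 2: component {2, 3}.
From 5: component {5, 6, 9}.
From 7: component {7, 8}.
That's 5 components.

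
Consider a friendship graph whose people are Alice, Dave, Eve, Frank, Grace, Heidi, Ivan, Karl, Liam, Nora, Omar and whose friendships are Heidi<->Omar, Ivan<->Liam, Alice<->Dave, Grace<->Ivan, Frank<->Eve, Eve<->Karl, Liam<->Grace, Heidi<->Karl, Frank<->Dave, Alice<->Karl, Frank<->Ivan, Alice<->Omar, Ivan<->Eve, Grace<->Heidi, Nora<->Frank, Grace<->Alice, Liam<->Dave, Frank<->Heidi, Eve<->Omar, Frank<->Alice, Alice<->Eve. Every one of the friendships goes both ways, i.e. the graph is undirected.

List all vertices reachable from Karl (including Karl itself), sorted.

Start at Karl.
Its neighbours: Alice, Eve, Heidi.
Then their neighbours: Dave, Frank, Grace, Ivan, Omar.
Then next layer: Liam, Nora.
Every vertex is now reached.

Alice, Dave, Eve, Frank, Grace, Heidi, Ivan, Karl, Liam, Nora, Omar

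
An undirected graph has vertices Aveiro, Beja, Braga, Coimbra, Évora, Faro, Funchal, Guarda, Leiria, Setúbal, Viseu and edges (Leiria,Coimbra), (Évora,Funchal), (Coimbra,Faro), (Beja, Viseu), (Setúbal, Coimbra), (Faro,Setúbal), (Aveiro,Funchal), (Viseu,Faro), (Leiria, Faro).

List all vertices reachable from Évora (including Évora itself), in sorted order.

Aveiro, Évora, Funchal

Start at Évora.
Its neighbours: Funchal.
Then their neighbours: Aveiro.
Nothing further is reachable.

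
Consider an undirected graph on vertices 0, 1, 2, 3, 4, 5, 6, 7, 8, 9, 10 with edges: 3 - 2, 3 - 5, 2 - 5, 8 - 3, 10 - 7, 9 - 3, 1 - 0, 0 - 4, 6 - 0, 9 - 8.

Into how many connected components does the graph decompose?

3

From 0: component {0, 1, 4, 6}.
From 2: component {2, 3, 5, 8, 9}.
From 7: component {7, 10}.
That's 3 components.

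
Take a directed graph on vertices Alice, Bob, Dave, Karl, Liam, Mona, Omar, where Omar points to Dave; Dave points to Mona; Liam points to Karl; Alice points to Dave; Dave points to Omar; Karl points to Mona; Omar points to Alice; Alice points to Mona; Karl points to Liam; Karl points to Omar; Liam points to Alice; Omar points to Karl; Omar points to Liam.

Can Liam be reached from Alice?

Yes

Explore from Alice.
Distance 1: reach Dave, Mona.
Distance 2: reach Omar.
Distance 3: reach Karl, Liam.
Found Liam.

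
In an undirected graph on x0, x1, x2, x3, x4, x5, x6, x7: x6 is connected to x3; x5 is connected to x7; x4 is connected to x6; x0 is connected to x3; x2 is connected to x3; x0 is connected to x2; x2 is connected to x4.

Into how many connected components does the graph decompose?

From x0: component {x0, x2, x3, x4, x6}.
From x1: component {x1}.
From x5: component {x5, x7}.
That's 3 components.

3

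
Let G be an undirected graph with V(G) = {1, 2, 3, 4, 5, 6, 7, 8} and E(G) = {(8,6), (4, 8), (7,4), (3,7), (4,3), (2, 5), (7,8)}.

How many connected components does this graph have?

3

From 1: component {1}.
From 2: component {2, 5}.
From 3: component {3, 4, 6, 7, 8}.
That's 3 components.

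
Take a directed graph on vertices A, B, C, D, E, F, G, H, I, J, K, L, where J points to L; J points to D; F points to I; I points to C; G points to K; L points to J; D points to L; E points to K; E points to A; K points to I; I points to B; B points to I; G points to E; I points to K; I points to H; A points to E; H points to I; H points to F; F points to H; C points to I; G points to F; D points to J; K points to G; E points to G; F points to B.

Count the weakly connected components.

From A: component {A, B, C, E, F, G, H, I, K}.
From D: component {D, J, L}.
That's 2 components.

2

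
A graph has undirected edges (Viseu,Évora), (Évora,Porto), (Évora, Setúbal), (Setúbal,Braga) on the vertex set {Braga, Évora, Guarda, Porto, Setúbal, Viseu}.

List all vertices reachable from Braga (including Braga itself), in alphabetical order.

Braga, Évora, Porto, Setúbal, Viseu

Start at Braga.
Its neighbours: Setúbal.
Then their neighbours: Évora.
Then next layer: Porto, Viseu.
Nothing further is reachable.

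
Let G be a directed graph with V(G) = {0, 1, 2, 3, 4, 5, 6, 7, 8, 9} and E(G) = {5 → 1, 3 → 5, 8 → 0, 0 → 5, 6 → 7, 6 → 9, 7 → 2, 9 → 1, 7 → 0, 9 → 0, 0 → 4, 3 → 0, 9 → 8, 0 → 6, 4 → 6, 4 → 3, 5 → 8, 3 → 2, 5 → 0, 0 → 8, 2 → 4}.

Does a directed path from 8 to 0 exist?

Yes

Explore from 8.
Distance 1: reach 0.
Found 0.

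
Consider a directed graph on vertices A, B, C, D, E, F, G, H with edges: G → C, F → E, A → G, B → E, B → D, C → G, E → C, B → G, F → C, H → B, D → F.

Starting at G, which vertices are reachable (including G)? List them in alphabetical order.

Start at G.
Its neighbours: C.
Nothing further is reachable.

C, G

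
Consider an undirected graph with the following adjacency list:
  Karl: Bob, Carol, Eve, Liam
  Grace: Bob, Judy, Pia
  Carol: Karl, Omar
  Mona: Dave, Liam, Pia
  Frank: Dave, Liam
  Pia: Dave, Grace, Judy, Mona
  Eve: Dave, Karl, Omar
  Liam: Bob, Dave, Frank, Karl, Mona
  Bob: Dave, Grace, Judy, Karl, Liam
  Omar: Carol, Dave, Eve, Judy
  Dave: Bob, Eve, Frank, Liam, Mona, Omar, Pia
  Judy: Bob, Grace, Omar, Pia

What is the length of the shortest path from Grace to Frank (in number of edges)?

3

Distance 0: Grace.
Distance 1: Bob, Judy, Pia.
Distance 2: Dave, Karl, Liam, Mona, Omar.
Distance 3: Carol, Eve, Frank — contains Frank.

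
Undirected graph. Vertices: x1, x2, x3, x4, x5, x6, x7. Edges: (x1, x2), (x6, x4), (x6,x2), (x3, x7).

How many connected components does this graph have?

From x1: component {x1, x2, x4, x6}.
From x3: component {x3, x7}.
From x5: component {x5}.
That's 3 components.

3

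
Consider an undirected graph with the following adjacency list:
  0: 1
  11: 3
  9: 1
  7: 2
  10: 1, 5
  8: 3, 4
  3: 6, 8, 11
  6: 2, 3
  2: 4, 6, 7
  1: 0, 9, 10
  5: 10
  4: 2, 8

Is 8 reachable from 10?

Explore from 10.
Distance 1: reach 1, 5.
Distance 2: reach 0, 9.
The search is exhausted without reaching 8; it lies in a different component.

No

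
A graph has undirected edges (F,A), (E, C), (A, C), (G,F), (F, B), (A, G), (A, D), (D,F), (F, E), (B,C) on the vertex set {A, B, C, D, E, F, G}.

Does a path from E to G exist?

Explore from E.
Distance 1: reach C, F.
Distance 2: reach A, B, D, G.
Found G.

Yes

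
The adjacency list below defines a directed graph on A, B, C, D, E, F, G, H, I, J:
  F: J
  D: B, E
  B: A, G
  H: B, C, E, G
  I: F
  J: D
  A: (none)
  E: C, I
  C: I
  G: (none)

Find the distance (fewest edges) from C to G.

Distance 0: C.
Distance 1: I.
Distance 2: F.
Distance 3: J.
Distance 4: D.
Distance 5: B, E.
Distance 6: A, G — contains G.

6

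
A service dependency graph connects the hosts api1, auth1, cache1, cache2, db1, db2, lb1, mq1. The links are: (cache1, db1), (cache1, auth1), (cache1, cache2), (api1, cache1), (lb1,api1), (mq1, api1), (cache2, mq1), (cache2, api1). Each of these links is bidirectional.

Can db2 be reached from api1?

No

Explore from api1.
Distance 1: reach cache1, cache2, lb1, mq1.
Distance 2: reach auth1, db1.
The search is exhausted without reaching db2; it lies in a different component.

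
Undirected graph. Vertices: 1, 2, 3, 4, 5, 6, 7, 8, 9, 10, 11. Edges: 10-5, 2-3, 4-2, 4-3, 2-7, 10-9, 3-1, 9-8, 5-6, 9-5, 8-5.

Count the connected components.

3

From 1: component {1, 2, 3, 4, 7}.
From 5: component {5, 6, 8, 9, 10}.
From 11: component {11}.
That's 3 components.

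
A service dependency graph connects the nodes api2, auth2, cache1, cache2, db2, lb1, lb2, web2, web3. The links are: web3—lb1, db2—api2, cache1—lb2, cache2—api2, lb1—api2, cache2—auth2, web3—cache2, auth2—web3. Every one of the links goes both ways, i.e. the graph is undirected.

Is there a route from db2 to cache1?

Explore from db2.
Distance 1: reach api2.
Distance 2: reach cache2, lb1.
Distance 3: reach auth2, web3.
The search is exhausted without reaching cache1; it lies in a different component.

No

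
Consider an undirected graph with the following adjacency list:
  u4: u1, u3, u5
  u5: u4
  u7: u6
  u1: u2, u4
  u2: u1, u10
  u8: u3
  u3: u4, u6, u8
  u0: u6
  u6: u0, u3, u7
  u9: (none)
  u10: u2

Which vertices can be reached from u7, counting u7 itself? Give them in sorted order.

u0, u1, u2, u3, u4, u5, u6, u7, u8, u10

Start at u7.
Its neighbours: u6.
Then their neighbours: u0, u3.
Then next layer: u4, u8.
Then next layer: u1, u5.
Then next layer: u2.
Then next layer: u10.
Nothing further is reachable.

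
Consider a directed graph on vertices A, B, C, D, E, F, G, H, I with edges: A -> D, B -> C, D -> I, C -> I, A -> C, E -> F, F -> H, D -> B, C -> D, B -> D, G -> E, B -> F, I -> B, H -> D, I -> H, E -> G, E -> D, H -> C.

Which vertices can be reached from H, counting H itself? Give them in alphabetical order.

Start at H.
Its neighbours: C, D.
Then their neighbours: B, I.
Then next layer: F.
Nothing further is reachable.

B, C, D, F, H, I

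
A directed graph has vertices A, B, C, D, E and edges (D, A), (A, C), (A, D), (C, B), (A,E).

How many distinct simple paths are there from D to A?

1

D→A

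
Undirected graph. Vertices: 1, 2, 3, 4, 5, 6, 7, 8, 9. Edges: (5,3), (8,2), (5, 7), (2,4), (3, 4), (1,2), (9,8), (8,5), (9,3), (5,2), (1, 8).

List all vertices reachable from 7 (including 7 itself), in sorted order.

Start at 7.
Its neighbours: 5.
Then their neighbours: 2, 3, 8.
Then next layer: 1, 4, 9.
Nothing further is reachable.

1, 2, 3, 4, 5, 7, 8, 9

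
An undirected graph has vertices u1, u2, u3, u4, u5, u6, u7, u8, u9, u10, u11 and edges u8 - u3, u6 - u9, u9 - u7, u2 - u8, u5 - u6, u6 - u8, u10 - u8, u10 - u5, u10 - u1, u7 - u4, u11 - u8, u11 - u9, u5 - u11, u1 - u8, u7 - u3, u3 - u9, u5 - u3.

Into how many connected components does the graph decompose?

From u1: component {u1, u2, u3, u4, u5, u6, u7, u8, u9, u10, u11}.
That's 1 component.

1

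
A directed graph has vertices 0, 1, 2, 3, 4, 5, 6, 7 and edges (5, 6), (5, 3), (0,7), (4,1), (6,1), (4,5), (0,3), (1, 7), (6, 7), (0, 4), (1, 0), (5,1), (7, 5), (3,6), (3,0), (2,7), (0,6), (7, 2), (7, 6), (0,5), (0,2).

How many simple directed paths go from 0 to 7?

17

0→2→7
0→3→6→1→7
0→3→6→7
0→4→1→7
0→4→5→1→7
0→4→5→3→6→1→7
0→4→5→3→6→7
0→4→5→6→1→7
... and 9 more.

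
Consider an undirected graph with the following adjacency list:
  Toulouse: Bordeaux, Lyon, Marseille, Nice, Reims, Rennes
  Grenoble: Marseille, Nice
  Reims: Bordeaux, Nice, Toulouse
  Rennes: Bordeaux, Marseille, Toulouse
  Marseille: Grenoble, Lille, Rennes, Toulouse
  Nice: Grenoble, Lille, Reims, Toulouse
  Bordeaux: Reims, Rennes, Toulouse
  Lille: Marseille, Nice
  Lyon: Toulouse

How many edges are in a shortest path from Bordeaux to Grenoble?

Distance 0: Bordeaux.
Distance 1: Reims, Rennes, Toulouse.
Distance 2: Lyon, Marseille, Nice.
Distance 3: Grenoble, Lille — contains Grenoble.

3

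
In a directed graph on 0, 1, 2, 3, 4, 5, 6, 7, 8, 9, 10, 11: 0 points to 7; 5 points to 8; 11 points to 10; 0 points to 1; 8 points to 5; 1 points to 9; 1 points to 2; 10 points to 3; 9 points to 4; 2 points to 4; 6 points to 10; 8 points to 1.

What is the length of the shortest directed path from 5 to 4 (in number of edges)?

Distance 0: 5.
Distance 1: 8.
Distance 2: 1.
Distance 3: 2, 9.
Distance 4: 4 — contains 4.

4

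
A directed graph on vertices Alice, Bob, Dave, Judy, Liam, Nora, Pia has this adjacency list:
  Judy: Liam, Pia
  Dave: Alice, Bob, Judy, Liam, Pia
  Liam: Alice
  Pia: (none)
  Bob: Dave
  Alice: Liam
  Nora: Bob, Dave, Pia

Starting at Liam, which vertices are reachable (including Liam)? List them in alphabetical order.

Start at Liam.
Its neighbours: Alice.
Nothing further is reachable.

Alice, Liam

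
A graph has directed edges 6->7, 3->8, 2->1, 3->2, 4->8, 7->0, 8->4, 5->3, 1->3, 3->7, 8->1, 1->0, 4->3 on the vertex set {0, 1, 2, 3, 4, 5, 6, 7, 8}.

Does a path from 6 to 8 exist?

Explore from 6.
Distance 1: reach 7.
Distance 2: reach 0.
The search from 6 is exhausted; no directed path reaches 8.

No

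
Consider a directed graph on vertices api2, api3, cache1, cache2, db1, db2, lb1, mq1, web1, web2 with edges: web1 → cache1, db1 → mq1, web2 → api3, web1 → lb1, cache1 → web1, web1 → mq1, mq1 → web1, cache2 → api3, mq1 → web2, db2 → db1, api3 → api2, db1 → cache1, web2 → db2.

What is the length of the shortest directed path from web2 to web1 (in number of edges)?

Distance 0: web2.
Distance 1: api3, db2.
Distance 2: api2, db1.
Distance 3: cache1, mq1.
Distance 4: web1 — contains web1.

4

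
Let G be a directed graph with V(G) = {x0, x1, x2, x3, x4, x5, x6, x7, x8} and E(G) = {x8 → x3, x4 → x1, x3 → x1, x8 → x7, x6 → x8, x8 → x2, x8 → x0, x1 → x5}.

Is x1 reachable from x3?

Yes

Explore from x3.
Distance 1: reach x1.
Found x1.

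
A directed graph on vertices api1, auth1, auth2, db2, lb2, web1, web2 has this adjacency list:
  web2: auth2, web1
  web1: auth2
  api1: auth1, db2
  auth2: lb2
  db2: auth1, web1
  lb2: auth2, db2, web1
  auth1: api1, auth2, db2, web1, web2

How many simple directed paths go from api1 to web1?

api1→auth1→auth2→lb2→db2→web1
api1→auth1→auth2→lb2→web1
api1→auth1→db2→web1
api1→auth1→web1
api1→auth1→web2→auth2→lb2→db2→web1
api1→auth1→web2→auth2→lb2→web1
api1→auth1→web2→web1
api1→db2→auth1→auth2→lb2→web1
api1→db2→auth1→web1
api1→db2→auth1→web2→auth2→lb2→web1
api1→db2→auth1→web2→web1
api1→db2→web1

12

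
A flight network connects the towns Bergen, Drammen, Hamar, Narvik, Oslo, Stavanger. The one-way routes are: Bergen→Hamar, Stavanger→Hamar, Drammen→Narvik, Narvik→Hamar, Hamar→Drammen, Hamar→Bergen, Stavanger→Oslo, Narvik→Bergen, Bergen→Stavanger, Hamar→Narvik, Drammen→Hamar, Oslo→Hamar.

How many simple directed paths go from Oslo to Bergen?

Oslo→Hamar→Bergen
Oslo→Hamar→Drammen→Narvik→Bergen
Oslo→Hamar→Narvik→Bergen

3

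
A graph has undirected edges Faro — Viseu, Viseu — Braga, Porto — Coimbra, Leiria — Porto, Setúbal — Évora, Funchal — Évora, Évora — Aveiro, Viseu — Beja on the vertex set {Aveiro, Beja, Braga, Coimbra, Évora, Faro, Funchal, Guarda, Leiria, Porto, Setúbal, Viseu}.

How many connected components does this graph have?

From Aveiro: component {Aveiro, Évora, Funchal, Setúbal}.
From Beja: component {Beja, Braga, Faro, Viseu}.
From Coimbra: component {Coimbra, Leiria, Porto}.
From Guarda: component {Guarda}.
That's 4 components.

4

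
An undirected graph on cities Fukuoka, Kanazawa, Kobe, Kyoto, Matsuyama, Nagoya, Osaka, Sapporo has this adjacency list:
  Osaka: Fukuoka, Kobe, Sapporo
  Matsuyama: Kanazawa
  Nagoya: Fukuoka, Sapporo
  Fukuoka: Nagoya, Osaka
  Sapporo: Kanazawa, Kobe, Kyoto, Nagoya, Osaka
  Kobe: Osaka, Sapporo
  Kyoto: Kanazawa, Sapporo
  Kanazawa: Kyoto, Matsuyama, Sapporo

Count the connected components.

From Fukuoka: component {Fukuoka, Kanazawa, Kobe, Kyoto, Matsuyama, Nagoya, Osaka, Sapporo}.
That's 1 component.

1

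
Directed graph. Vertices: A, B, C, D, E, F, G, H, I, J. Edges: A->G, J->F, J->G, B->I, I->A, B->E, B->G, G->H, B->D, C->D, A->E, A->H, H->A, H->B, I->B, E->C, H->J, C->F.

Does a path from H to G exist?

Yes

Explore from H.
Distance 1: reach A, B, J.
Distance 2: reach D, E, F, G, I.
Found G.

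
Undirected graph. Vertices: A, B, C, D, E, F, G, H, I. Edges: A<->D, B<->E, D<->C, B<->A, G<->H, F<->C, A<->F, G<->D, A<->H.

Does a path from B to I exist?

No

Explore from B.
Distance 1: reach A, E.
Distance 2: reach D, F, H.
Distance 3: reach C, G.
The search is exhausted without reaching I; it lies in a different component.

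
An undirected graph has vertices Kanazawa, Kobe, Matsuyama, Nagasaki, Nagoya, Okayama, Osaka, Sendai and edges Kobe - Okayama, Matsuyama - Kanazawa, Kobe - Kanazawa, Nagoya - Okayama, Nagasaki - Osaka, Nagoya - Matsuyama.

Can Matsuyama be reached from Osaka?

No

Explore from Osaka.
Distance 1: reach Nagasaki.
The search is exhausted without reaching Matsuyama; it lies in a different component.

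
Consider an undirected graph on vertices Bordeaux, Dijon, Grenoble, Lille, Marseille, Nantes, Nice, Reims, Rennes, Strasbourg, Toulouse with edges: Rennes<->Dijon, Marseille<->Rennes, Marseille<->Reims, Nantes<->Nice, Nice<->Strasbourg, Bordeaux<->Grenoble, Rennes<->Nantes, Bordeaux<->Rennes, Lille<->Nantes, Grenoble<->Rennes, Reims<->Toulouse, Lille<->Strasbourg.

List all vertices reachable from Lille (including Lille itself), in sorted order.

Bordeaux, Dijon, Grenoble, Lille, Marseille, Nantes, Nice, Reims, Rennes, Strasbourg, Toulouse

Start at Lille.
Its neighbours: Nantes, Strasbourg.
Then their neighbours: Nice, Rennes.
Then next layer: Bordeaux, Dijon, Grenoble, Marseille.
Then next layer: Reims.
Then next layer: Toulouse.
Every vertex is now reached.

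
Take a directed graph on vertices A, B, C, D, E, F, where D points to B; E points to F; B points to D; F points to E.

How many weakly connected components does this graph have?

4

From A: component {A}.
From B: component {B, D}.
From C: component {C}.
From E: component {E, F}.
That's 4 components.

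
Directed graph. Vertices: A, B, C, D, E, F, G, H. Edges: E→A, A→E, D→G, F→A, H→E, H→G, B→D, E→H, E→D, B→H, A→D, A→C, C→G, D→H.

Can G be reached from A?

Explore from A.
Distance 1: reach C, D, E.
Distance 2: reach G, H.
Found G.

Yes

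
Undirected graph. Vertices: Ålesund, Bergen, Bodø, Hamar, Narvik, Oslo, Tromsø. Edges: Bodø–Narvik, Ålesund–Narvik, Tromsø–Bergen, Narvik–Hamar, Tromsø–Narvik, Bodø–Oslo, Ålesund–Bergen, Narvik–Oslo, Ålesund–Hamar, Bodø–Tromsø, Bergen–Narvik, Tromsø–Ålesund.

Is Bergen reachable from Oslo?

Explore from Oslo.
Distance 1: reach Bodø, Narvik.
Distance 2: reach Ålesund, Bergen, Hamar, Tromsø.
Found Bergen.

Yes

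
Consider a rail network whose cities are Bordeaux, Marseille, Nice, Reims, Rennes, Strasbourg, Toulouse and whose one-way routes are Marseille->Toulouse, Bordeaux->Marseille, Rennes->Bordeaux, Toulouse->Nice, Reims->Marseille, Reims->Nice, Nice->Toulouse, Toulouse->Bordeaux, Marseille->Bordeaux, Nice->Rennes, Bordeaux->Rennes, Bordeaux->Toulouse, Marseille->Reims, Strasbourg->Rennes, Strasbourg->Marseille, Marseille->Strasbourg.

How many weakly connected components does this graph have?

1

From Bordeaux: component {Bordeaux, Marseille, Nice, Reims, Rennes, Strasbourg, Toulouse}.
That's 1 component.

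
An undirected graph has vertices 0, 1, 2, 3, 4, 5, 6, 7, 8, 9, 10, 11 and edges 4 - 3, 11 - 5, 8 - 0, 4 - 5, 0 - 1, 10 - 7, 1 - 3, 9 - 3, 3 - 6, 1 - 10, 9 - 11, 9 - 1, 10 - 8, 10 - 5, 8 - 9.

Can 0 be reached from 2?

2 has no edges, so nothing is reachable from it.

No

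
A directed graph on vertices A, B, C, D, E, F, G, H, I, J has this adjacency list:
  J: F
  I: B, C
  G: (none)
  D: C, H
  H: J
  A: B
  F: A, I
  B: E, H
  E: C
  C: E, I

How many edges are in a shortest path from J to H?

Distance 0: J.
Distance 1: F.
Distance 2: A, I.
Distance 3: B, C.
Distance 4: E, H — contains H.

4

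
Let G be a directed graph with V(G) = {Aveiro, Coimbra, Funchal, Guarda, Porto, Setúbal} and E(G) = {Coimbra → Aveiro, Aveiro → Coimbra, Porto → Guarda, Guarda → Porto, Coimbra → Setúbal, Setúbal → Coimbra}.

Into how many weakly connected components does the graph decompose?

3

From Aveiro: component {Aveiro, Coimbra, Setúbal}.
From Funchal: component {Funchal}.
From Guarda: component {Guarda, Porto}.
That's 3 components.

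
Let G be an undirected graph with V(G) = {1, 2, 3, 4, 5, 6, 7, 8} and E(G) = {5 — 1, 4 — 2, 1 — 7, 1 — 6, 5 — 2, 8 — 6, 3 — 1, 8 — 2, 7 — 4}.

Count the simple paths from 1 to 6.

1–5–2–8–6
1–6
1–7–4–2–8–6

3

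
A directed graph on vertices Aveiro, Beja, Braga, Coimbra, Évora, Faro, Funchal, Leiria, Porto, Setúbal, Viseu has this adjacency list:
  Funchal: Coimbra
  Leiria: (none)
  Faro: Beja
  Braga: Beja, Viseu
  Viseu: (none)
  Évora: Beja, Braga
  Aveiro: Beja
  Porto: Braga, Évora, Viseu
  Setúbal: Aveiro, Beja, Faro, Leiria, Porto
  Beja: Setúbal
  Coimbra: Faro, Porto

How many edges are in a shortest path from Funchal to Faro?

2

Distance 0: Funchal.
Distance 1: Coimbra.
Distance 2: Faro, Porto — contains Faro.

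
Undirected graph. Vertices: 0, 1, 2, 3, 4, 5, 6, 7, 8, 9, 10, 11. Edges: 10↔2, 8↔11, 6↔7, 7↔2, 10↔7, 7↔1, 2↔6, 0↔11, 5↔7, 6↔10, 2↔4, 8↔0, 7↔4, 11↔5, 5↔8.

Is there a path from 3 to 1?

No

3 has no edges, so nothing is reachable from it.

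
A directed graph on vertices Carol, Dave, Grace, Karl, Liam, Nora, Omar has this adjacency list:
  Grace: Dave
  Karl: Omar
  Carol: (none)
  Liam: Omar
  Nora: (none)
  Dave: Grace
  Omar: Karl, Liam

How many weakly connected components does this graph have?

4

From Carol: component {Carol}.
From Dave: component {Dave, Grace}.
From Karl: component {Karl, Liam, Omar}.
From Nora: component {Nora}.
That's 4 components.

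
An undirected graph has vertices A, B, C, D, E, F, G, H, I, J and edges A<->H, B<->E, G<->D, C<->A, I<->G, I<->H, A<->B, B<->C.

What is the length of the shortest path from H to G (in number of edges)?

Distance 0: H.
Distance 1: A, I.
Distance 2: B, C, G — contains G.

2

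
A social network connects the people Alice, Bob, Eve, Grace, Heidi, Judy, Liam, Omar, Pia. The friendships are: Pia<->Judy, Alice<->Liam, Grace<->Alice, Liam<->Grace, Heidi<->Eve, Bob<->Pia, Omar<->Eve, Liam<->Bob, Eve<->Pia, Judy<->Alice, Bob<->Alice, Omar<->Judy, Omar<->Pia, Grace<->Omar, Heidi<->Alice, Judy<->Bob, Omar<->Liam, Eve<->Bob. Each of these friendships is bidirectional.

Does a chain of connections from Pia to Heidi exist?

Yes

Explore from Pia.
Distance 1: reach Bob, Eve, Judy, Omar.
Distance 2: reach Alice, Grace, Heidi, Liam.
Found Heidi.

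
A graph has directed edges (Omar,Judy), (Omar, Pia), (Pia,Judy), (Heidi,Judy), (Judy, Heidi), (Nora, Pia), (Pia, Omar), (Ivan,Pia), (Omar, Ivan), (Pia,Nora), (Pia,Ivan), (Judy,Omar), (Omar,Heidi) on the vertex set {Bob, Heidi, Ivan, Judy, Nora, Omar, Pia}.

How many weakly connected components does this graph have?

From Bob: component {Bob}.
From Heidi: component {Heidi, Ivan, Judy, Nora, Omar, Pia}.
That's 2 components.

2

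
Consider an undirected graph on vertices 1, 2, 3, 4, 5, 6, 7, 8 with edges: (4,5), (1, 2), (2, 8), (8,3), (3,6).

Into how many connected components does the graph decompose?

From 1: component {1, 2, 3, 6, 8}.
From 4: component {4, 5}.
From 7: component {7}.
That's 3 components.

3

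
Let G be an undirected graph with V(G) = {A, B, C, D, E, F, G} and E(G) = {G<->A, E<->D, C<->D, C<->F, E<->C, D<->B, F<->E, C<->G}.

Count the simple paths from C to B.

3

C–D–B
C–E–D–B
C–F–E–D–B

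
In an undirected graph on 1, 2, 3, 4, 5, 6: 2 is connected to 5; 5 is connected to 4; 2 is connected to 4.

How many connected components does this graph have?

4

From 1: component {1}.
From 2: component {2, 4, 5}.
From 3: component {3}.
From 6: component {6}.
That's 4 components.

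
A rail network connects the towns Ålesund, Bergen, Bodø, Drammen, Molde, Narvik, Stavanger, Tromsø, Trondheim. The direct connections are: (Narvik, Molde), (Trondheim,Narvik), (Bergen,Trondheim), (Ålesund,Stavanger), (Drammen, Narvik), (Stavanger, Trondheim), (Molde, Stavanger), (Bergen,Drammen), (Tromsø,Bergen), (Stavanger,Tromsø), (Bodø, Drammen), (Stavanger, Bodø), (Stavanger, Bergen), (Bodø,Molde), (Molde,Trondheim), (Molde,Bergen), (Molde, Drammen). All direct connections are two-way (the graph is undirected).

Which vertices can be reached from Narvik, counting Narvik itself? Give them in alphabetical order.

Start at Narvik.
Its neighbours: Drammen, Molde, Trondheim.
Then their neighbours: Bergen, Bodø, Stavanger.
Then next layer: Ålesund, Tromsø.
Every vertex is now reached.

Ålesund, Bergen, Bodø, Drammen, Molde, Narvik, Stavanger, Tromsø, Trondheim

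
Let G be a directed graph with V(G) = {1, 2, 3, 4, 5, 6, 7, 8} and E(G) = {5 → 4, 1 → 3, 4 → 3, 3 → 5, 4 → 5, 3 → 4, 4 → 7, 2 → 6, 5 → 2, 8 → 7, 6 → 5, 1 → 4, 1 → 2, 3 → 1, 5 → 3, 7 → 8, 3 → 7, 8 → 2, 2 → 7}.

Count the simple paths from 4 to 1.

4→3→1
4→5→3→1
4→7→8→2→6→5→3→1

3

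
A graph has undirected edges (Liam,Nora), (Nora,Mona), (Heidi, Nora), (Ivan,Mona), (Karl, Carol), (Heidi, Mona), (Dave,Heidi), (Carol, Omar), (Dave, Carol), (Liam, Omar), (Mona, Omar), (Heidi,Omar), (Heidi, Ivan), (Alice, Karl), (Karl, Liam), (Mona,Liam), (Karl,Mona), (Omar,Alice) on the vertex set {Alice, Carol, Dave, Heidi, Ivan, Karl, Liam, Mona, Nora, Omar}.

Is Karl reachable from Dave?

Explore from Dave.
Distance 1: reach Carol, Heidi.
Distance 2: reach Ivan, Karl, Mona, Nora, Omar.
Found Karl.

Yes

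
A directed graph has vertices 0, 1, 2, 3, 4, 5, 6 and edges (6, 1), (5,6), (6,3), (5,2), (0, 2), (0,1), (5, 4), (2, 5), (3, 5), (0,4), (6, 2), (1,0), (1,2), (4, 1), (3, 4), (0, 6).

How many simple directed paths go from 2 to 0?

2→5→4→1→0
2→5→6→1→0
2→5→6→3→4→1→0

3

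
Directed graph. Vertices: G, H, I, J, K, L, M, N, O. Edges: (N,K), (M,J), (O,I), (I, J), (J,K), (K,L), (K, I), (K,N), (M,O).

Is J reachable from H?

No

H has no outgoing edges, so nothing is reachable from it.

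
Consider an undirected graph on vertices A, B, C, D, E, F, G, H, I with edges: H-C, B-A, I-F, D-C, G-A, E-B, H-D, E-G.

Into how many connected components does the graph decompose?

From A: component {A, B, E, G}.
From C: component {C, D, H}.
From F: component {F, I}.
That's 3 components.

3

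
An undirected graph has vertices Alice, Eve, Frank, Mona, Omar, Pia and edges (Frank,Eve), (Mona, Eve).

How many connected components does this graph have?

4

From Alice: component {Alice}.
From Eve: component {Eve, Frank, Mona}.
From Omar: component {Omar}.
From Pia: component {Pia}.
That's 4 components.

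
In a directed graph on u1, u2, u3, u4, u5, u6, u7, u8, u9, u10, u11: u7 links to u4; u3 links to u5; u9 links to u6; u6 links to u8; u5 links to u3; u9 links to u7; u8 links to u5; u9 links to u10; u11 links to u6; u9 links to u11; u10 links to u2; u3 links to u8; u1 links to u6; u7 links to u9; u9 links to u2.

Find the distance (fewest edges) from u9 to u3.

Distance 0: u9.
Distance 1: u2, u6, u7, u10, u11.
Distance 2: u4, u8.
Distance 3: u5.
Distance 4: u3 — contains u3.

4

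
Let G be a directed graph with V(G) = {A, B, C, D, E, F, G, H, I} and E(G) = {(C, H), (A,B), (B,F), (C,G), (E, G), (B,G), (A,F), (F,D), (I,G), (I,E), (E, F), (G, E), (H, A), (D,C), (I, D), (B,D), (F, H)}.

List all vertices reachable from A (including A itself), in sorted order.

A, B, C, D, E, F, G, H

Start at A.
Its neighbours: B, F.
Then their neighbours: D, G, H.
Then next layer: C, E.
Nothing further is reachable.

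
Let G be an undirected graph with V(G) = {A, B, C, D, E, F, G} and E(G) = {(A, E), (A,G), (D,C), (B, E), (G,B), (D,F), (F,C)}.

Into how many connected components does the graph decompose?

From A: component {A, B, E, G}.
From C: component {C, D, F}.
That's 2 components.

2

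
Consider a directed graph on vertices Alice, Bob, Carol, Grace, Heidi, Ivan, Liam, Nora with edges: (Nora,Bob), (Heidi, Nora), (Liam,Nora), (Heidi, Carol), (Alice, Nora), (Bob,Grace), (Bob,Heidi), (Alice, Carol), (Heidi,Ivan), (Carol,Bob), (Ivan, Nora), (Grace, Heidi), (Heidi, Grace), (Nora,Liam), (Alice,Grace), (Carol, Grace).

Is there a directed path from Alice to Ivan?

Yes

Explore from Alice.
Distance 1: reach Carol, Grace, Nora.
Distance 2: reach Bob, Heidi, Liam.
Distance 3: reach Ivan.
Found Ivan.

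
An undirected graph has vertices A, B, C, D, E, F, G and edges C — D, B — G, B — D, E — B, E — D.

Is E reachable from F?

F has no edges, so nothing is reachable from it.

No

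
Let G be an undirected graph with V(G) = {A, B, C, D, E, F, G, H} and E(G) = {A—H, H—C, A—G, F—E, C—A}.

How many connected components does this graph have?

From A: component {A, C, G, H}.
From B: component {B}.
From D: component {D}.
From E: component {E, F}.
That's 4 components.

4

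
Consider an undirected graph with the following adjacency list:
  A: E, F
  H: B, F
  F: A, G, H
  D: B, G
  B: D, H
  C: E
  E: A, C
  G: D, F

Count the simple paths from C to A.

1

C–E–A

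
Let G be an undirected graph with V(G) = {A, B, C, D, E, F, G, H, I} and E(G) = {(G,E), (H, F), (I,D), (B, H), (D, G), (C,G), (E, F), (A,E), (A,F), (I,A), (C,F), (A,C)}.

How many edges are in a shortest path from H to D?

Distance 0: H.
Distance 1: B, F.
Distance 2: A, C, E.
Distance 3: G, I.
Distance 4: D — contains D.

4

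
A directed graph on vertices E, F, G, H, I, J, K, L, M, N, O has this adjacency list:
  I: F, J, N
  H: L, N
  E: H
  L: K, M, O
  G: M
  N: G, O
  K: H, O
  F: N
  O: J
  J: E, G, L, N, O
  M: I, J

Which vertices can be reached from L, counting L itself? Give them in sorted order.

E, F, G, H, I, J, K, L, M, N, O

Start at L.
Its neighbours: K, M, O.
Then their neighbours: H, I, J.
Then next layer: E, F, G, N.
Every vertex is now reached.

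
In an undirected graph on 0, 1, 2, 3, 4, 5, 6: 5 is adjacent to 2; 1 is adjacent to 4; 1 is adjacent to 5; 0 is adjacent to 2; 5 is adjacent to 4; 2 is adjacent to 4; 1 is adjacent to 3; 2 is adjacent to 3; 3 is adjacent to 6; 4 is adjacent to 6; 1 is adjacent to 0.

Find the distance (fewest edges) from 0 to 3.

Distance 0: 0.
Distance 1: 1, 2.
Distance 2: 3, 4, 5 — contains 3.

2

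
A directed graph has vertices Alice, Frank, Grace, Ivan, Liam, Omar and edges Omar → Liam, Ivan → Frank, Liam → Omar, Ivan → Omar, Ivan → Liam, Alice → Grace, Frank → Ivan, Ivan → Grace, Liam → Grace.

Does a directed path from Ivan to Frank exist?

Explore from Ivan.
Distance 1: reach Frank, Grace, Liam, Omar.
Found Frank.

Yes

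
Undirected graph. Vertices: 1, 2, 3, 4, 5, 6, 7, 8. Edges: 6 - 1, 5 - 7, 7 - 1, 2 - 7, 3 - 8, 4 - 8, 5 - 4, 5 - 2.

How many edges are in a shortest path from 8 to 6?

5

Distance 0: 8.
Distance 1: 3, 4.
Distance 2: 5.
Distance 3: 2, 7.
Distance 4: 1.
Distance 5: 6 — contains 6.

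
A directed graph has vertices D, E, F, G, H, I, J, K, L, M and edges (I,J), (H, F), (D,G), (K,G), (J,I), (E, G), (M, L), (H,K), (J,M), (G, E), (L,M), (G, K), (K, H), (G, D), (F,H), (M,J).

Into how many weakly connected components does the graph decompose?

From D: component {D, E, F, G, H, K}.
From I: component {I, J, L, M}.
That's 2 components.

2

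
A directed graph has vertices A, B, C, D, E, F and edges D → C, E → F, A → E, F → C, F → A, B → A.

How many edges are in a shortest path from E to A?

Distance 0: E.
Distance 1: F.
Distance 2: A, C — contains A.

2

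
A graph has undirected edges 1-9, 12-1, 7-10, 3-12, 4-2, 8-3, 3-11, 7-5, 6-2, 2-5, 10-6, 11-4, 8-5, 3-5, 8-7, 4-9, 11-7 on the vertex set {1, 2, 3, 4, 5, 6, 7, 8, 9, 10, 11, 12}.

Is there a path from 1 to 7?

Explore from 1.
Distance 1: reach 9, 12.
Distance 2: reach 3, 4.
Distance 3: reach 2, 5, 8, 11.
Distance 4: reach 6, 7.
Found 7.

Yes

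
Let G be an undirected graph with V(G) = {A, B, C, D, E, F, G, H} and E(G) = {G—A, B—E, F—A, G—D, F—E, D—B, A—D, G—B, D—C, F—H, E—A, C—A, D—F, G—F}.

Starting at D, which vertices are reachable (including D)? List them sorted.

Start at D.
Its neighbours: A, B, C, F, G.
Then their neighbours: E, H.
Every vertex is now reached.

A, B, C, D, E, F, G, H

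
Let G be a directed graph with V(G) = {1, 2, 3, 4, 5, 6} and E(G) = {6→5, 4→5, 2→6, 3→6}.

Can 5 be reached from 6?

Explore from 6.
Distance 1: reach 5.
Found 5.

Yes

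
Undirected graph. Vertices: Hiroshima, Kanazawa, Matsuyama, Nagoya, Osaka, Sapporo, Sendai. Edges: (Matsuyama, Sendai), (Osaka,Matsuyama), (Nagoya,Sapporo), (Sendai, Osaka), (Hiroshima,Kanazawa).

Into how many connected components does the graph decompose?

From Hiroshima: component {Hiroshima, Kanazawa}.
From Matsuyama: component {Matsuyama, Osaka, Sendai}.
From Nagoya: component {Nagoya, Sapporo}.
That's 3 components.

3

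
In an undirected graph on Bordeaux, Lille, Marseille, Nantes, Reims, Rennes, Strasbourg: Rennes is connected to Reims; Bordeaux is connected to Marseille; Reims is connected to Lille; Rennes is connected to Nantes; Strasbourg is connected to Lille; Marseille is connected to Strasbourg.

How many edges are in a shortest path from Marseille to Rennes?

4

Distance 0: Marseille.
Distance 1: Bordeaux, Strasbourg.
Distance 2: Lille.
Distance 3: Reims.
Distance 4: Rennes — contains Rennes.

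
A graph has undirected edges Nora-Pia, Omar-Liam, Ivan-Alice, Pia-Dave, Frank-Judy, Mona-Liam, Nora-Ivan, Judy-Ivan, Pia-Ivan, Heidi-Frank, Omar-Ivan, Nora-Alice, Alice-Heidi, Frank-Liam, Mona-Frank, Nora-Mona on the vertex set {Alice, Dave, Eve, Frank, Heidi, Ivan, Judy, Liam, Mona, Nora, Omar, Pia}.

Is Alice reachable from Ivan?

Explore from Ivan.
Distance 1: reach Alice, Judy, Nora, Omar, Pia.
Found Alice.

Yes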